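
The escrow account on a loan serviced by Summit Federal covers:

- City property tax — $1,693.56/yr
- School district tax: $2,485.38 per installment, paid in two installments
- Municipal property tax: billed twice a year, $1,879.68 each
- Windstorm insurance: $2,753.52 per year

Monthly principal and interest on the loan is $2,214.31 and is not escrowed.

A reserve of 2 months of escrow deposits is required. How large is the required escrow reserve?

$2,196.20

City property tax — $1,693.56/yr
School district tax — $2,485.38 × 2 = $4,970.76/yr
Municipal property tax — $1,879.68 × 2 = $3,759.36/yr
Windstorm insurance — $2,753.52/yr
Yearly total = $1,693.56 + $4,970.76 + $3,759.36 + $2,753.52 = $13,177.20
Base monthly escrow = $13,177.20 / 12 = $1,098.10
Reserve = 2 × $1,098.10 = $2,196.20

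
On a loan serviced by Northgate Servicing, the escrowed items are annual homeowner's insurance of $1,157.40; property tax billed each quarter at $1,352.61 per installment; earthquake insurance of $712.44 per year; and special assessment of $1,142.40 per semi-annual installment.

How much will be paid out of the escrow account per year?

$9,565.08

Homeowner's insurance — $1,157.40 annually
Property tax — $1,352.61 × 4 = $5,410.44 annually
Earthquake insurance — $712.44 annually
Special assessment — $1,142.40 × 2 = $2,284.80 annually
Total per year = $9,565.08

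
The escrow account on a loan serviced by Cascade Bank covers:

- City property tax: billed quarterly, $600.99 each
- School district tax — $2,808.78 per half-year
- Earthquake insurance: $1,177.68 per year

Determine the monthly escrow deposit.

City property tax: $600.99 × 4 = $2,403.96 annually
School district tax: $2,808.78 × 2 = $5,617.56 annually
Earthquake insurance: $1,177.68 annually
Yearly total = $2,403.96 + $5,617.56 + $1,177.68 = $9,199.20
Base monthly escrow = $9,199.20 ÷ 12 = $766.60

$766.60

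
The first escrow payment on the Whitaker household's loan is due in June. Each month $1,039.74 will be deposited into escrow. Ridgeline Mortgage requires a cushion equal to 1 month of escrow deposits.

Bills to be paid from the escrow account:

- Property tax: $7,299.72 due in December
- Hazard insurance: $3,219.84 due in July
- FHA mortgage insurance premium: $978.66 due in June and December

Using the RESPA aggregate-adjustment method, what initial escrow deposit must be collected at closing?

$6,238.44

Cushion = 1 × $1,039.74 = $1,039.74
Trial balance (start $0, +$1,039.74 each month, − disbursements):
  Jun: +$1,039.74 − $978.66 → $61.08
  Jul: +$1,039.74 − $3,219.84 → -$2,119.02
  Aug: +$1,039.74 → -$1,079.28
  Sep: +$1,039.74 → -$39.54
  Oct: +$1,039.74 → $1,000.20
  Nov: +$1,039.74 → $2,039.94
  Dec: +$1,039.74 − $8,278.38 → -$5,198.70
  Jan: +$1,039.74 → -$4,158.96
  Feb: +$1,039.74 → -$3,119.22
  Mar: +$1,039.74 → -$2,079.48
  Apr: +$1,039.74 → -$1,039.74
  May: +$1,039.74 → $0.00
Lowest trial balance = -$5,198.70 (Dec)
Initial deposit = cushion − low point = $1,039.74 − (-$5,198.70) = $6,238.44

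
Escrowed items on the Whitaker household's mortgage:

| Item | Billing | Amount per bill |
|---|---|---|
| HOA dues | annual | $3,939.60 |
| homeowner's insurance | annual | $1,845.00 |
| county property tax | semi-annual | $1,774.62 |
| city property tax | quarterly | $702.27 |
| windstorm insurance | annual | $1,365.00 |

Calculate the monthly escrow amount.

HOA dues = $3,939.60
Homeowner's insurance = $1,845.00
County property tax = $1,774.62 × 2 = $3,549.24
City property tax = $702.27 × 4 = $2,809.08
Windstorm insurance = $1,365.00
Total annual escrow = $3,939.60 + $1,845.00 + $3,549.24 + $2,809.08 + $1,365.00 = $13,507.92
Monthly escrow = $13,507.92 ÷ 12 = $1,125.66

$1,125.66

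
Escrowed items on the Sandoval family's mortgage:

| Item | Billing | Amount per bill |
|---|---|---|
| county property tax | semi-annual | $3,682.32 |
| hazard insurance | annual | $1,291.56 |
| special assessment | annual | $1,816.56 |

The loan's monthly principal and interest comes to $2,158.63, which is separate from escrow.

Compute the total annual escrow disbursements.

County property tax = $3,682.32 × 2 = $7,364.64
Hazard insurance = $1,291.56
Special assessment = $1,816.56
Yearly total = $7,364.64 + $1,291.56 + $1,816.56 = $10,472.76

$10,472.76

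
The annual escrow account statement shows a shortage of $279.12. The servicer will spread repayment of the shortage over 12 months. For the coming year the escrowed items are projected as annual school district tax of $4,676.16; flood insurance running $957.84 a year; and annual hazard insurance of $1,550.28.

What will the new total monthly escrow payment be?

School district tax = $4,676.16
Flood insurance = $957.84
Hazard insurance = $1,550.28
Total annual escrow = $7,184.28
Monthly = $7,184.28 / 12 = $598.69
Shortage spread = $279.12 / 12 = $23.26/mo
Adjusted monthly = $598.69 + $23.26 = $621.95

$621.95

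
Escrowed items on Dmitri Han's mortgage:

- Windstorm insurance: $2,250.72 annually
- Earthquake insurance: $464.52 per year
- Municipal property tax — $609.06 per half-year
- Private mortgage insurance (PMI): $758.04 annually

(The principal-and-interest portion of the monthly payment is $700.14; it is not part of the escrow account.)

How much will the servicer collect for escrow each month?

Windstorm insurance: $2,250.72/yr
Earthquake insurance: $464.52/yr
Municipal property tax: $609.06 × 2 = $1,218.12/yr
Private mortgage insurance (PMI): $758.04/yr
Yearly total = $2,250.72 + $464.52 + $1,218.12 + $758.04 = $4,691.40
Monthly escrow = $4,691.40 / 12 = $390.95

$390.95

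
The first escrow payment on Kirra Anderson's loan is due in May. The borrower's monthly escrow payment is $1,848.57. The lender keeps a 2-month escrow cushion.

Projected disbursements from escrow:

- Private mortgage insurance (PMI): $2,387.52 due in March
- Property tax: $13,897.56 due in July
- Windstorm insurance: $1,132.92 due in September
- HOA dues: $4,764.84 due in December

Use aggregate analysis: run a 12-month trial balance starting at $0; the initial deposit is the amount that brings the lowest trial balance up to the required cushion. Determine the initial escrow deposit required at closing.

Cushion = 2 × $1,848.57 = $3,697.14
Trial balance (start $0, +$1,848.57 each month, − disbursements):
  May: +$1,848.57 → $1,848.57
  Jun: +$1,848.57 → $3,697.14
  Jul: +$1,848.57 − $13,897.56 → -$8,351.85
  Aug: +$1,848.57 → -$6,503.28
  Sep: +$1,848.57 − $1,132.92 → -$5,787.63
  Oct: +$1,848.57 → -$3,939.06
  Nov: +$1,848.57 → -$2,090.49
  Dec: +$1,848.57 − $4,764.84 → -$5,006.76
  Jan: +$1,848.57 → -$3,158.19
  Feb: +$1,848.57 → -$1,309.62
  Mar: +$1,848.57 − $2,387.52 → -$1,848.57
  Apr: +$1,848.57 → $0.00
Lowest trial balance = -$8,351.85 (Jul)
Initial deposit = cushion − low point = $3,697.14 − (-$8,351.85) = $12,048.99

$12,048.99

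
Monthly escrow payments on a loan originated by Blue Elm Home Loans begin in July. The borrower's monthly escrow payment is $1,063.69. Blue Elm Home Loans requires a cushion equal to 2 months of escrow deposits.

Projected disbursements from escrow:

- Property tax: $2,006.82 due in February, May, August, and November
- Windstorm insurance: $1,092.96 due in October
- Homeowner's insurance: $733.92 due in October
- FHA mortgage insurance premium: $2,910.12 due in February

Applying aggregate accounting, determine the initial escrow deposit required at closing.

$4,375.32

Cushion = 2 × $1,063.69 = $2,127.38
Trial balance (start $0, +$1,063.69 each month, − disbursements):
  Jul: +$1,063.69 → $1,063.69
  Aug: +$1,063.69 − $2,006.82 → $120.56
  Sep: +$1,063.69 → $1,184.25
  Oct: +$1,063.69 − $1,826.88 → $421.06
  Nov: +$1,063.69 − $2,006.82 → -$522.07
  Dec: +$1,063.69 → $541.62
  Jan: +$1,063.69 → $1,605.31
  Feb: +$1,063.69 − $4,916.94 → -$2,247.94
  Mar: +$1,063.69 → -$1,184.25
  Apr: +$1,063.69 → -$120.56
  May: +$1,063.69 − $2,006.82 → -$1,063.69
  Jun: +$1,063.69 → $0.00
Lowest trial balance = -$2,247.94 (Feb)
Initial deposit = cushion − low point = $2,127.38 − (-$2,247.94) = $4,375.32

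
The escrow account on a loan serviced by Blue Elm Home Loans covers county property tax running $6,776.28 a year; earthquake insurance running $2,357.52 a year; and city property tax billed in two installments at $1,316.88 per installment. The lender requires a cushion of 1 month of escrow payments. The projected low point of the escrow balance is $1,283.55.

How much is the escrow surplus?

County property tax — $6,776.28 annually
Earthquake insurance — $2,357.52 annually
City property tax — $1,316.88 × 2 = $2,633.76 annually
Combined annual = $11,767.56
Per month = $11,767.56 ÷ 12 = $980.63
Required cushion = 1 × $980.63 = $980.63
Surplus = $1,283.55 − $980.63 = $302.92

$302.92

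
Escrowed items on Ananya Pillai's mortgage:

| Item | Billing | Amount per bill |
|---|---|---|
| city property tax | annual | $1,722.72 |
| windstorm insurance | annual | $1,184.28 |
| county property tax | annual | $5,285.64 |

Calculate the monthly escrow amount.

City property tax: $1,722.72 per year
Windstorm insurance: $1,184.28 per year
County property tax: $5,285.64 per year
Annual escrow total = $1,722.72 + $1,184.28 + $5,285.64 = $8,192.64
Monthly escrow = $8,192.64 ÷ 12 = $682.72

$682.72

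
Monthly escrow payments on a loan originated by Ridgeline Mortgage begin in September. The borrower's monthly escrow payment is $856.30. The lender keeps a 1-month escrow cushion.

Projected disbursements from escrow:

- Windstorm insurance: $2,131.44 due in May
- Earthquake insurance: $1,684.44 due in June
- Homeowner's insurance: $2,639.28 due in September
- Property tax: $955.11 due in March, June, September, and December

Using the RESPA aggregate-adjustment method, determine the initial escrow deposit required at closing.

$3,594.39

Cushion = 1 × $856.30 = $856.30
Trial balance (start $0, +$856.30 each month, − disbursements):
  Sep: +$856.30 − $3,594.39 → -$2,738.09
  Oct: +$856.30 → -$1,881.79
  Nov: +$856.30 → -$1,025.49
  Dec: +$856.30 − $955.11 → -$1,124.30
  Jan: +$856.30 → -$268.00
  Feb: +$856.30 → $588.30
  Mar: +$856.30 − $955.11 → $489.49
  Apr: +$856.30 → $1,345.79
  May: +$856.30 − $2,131.44 → $70.65
  Jun: +$856.30 − $2,639.55 → -$1,712.60
  Jul: +$856.30 → -$856.30
  Aug: +$856.30 → $0.00
Lowest trial balance = -$2,738.09 (Sep)
Initial deposit = cushion − low point = $856.30 − (-$2,738.09) = $3,594.39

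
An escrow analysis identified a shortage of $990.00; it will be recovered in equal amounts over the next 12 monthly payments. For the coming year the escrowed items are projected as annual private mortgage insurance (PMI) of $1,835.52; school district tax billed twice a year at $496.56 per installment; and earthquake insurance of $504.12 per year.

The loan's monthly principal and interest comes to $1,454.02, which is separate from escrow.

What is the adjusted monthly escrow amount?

$360.23

Private mortgage insurance (PMI): $1,835.52 annually
School district tax: $496.56 × 2 = $993.12 annually
Earthquake insurance: $504.12 annually
Total per year = $1,835.52 + $993.12 + $504.12 = $3,332.76
Base monthly escrow = $3,332.76 ÷ 12 = $277.73
Shortage spread = $990.00 ÷ 12 = $82.50/mo
New monthly escrow = $277.73 + $82.50 = $360.23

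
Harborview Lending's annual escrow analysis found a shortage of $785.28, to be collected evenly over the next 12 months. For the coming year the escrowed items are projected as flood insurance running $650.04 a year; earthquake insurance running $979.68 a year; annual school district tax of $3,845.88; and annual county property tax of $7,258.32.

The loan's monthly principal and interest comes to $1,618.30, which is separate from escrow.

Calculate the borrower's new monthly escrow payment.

$1,126.60

Flood insurance — $650.04 annually
Earthquake insurance — $979.68 annually
School district tax — $3,845.88 annually
County property tax — $7,258.32 annually
Total annual escrow = $12,733.92
Base monthly escrow = $12,733.92 / 12 = $1,061.16
Shortage per month = $785.28 / 12 = $65.44
Adjusted monthly = $1,061.16 + $65.44 = $1,126.60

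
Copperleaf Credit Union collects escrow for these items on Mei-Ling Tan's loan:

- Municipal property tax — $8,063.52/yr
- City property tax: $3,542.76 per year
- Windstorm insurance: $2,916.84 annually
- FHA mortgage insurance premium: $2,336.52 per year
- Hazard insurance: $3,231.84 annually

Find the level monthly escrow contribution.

$1,674.29

Municipal property tax — $8,063.52/yr
City property tax — $3,542.76/yr
Windstorm insurance — $2,916.84/yr
FHA mortgage insurance premium — $2,336.52/yr
Hazard insurance — $3,231.84/yr
Yearly total = $8,063.52 + $3,542.76 + $2,916.84 + $2,336.52 + $3,231.84 = $20,091.48
Monthly = $20,091.48 ÷ 12 = $1,674.29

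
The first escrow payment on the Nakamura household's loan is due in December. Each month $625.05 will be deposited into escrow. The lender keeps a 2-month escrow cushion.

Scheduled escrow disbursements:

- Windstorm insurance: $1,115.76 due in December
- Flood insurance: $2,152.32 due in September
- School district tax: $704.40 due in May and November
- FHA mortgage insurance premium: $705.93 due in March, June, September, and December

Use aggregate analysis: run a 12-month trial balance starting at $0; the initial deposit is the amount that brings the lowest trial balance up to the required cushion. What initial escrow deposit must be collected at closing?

$2,446.74

Cushion = 2 × $625.05 = $1,250.10
Trial balance (start $0, +$625.05 each month, − disbursements):
  Dec: +$625.05 − $1,821.69 → -$1,196.64
  Jan: +$625.05 → -$571.59
  Feb: +$625.05 → $53.46
  Mar: +$625.05 − $705.93 → -$27.42
  Apr: +$625.05 → $597.63
  May: +$625.05 − $704.40 → $518.28
  Jun: +$625.05 − $705.93 → $437.40
  Jul: +$625.05 → $1,062.45
  Aug: +$625.05 → $1,687.50
  Sep: +$625.05 − $2,858.25 → -$545.70
  Oct: +$625.05 → $79.35
  Nov: +$625.05 − $704.40 → $0.00
Lowest trial balance = -$1,196.64 (Dec)
Initial deposit = cushion − low point = $1,250.10 − (-$1,196.64) = $2,446.74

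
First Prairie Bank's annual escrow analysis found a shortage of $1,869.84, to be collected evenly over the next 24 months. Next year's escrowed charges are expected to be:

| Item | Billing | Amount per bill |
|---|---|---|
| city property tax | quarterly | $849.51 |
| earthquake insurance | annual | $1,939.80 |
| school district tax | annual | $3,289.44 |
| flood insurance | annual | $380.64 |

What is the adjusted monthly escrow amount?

$828.57

City property tax — $849.51 × 4 = $3,398.04 annually
Earthquake insurance — $1,939.80 annually
School district tax — $3,289.44 annually
Flood insurance — $380.64 annually
Annual escrow total = $3,398.04 + $1,939.80 + $3,289.44 + $380.64 = $9,007.92
Monthly = $9,007.92 / 12 = $750.66
Shortage per month = $1,869.84 ÷ 24 = $77.91
Adjusted monthly = $750.66 + $77.91 = $828.57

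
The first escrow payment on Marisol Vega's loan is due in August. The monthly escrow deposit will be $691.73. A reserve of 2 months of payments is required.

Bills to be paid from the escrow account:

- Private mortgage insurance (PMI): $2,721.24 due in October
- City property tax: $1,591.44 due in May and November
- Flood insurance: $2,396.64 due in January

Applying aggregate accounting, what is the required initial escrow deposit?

Cushion = 2 × $691.73 = $1,383.46
Trial balance (start $0, +$691.73 each month, − disbursements):
  Aug: +$691.73 → $691.73
  Sep: +$691.73 → $1,383.46
  Oct: +$691.73 − $2,721.24 → -$646.05
  Nov: +$691.73 − $1,591.44 → -$1,545.76
  Dec: +$691.73 → -$854.03
  Jan: +$691.73 − $2,396.64 → -$2,558.94
  Feb: +$691.73 → -$1,867.21
  Mar: +$691.73 → -$1,175.48
  Apr: +$691.73 → -$483.75
  May: +$691.73 − $1,591.44 → -$1,383.46
  Jun: +$691.73 → -$691.73
  Jul: +$691.73 → $0.00
Lowest trial balance = -$2,558.94 (Jan)
Initial deposit = cushion − low point = $1,383.46 − (-$2,558.94) = $3,942.40

$3,942.40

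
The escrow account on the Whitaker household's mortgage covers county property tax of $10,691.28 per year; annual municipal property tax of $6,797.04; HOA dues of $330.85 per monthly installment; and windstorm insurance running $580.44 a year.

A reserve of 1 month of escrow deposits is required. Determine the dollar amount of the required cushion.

$1,836.58

County property tax = $10,691.28/yr
Municipal property tax = $6,797.04/yr
HOA dues = $330.85 × 12 = $3,970.20/yr
Windstorm insurance = $580.44/yr
Total annual escrow = $22,038.96
Monthly escrow = $22,038.96 / 12 = $1,836.58
Required cushion = 1 × $1,836.58 = $1,836.58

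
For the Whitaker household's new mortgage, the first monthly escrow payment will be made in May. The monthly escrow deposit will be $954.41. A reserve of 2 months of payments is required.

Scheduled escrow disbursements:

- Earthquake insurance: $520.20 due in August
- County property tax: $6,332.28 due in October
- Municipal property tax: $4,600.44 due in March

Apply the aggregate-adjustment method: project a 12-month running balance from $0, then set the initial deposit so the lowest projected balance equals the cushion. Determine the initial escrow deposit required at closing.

$3,034.84

Cushion = 2 × $954.41 = $1,908.82
Trial balance (start $0, +$954.41 each month, − disbursements):
  May: +$954.41 → $954.41
  Jun: +$954.41 → $1,908.82
  Jul: +$954.41 → $2,863.23
  Aug: +$954.41 − $520.20 → $3,297.44
  Sep: +$954.41 → $4,251.85
  Oct: +$954.41 − $6,332.28 → -$1,126.02
  Nov: +$954.41 → -$171.61
  Dec: +$954.41 → $782.80
  Jan: +$954.41 → $1,737.21
  Feb: +$954.41 → $2,691.62
  Mar: +$954.41 − $4,600.44 → -$954.41
  Apr: +$954.41 → $0.00
Lowest trial balance = -$1,126.02 (Oct)
Initial deposit = cushion − low point = $1,908.82 − (-$1,126.02) = $3,034.84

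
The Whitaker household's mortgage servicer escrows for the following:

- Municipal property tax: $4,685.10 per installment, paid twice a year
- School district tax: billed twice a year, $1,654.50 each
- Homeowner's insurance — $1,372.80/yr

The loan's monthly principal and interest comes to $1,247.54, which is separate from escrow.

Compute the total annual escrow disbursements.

$14,052.00

Municipal property tax — $4,685.10 × 2 = $9,370.20 annually
School district tax — $1,654.50 × 2 = $3,309.00 annually
Homeowner's insurance — $1,372.80 annually
Total annual escrow = $9,370.20 + $3,309.00 + $1,372.80 = $14,052.00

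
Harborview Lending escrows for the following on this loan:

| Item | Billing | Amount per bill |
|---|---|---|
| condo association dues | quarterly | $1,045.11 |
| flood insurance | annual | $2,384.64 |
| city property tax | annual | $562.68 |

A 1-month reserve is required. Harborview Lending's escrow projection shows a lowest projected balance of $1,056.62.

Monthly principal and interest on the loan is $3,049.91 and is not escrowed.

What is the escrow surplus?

Condo association dues: $1,045.11 × 4 = $4,180.44
Flood insurance: $2,384.64
City property tax: $562.68
Combined annual = $4,180.44 + $2,384.64 + $562.68 = $7,127.76
Monthly = $7,127.76 ÷ 12 = $593.98
Required reserve = 1 × $593.98 = $593.98
Surplus = $1,056.62 − $593.98 = $462.64

$462.64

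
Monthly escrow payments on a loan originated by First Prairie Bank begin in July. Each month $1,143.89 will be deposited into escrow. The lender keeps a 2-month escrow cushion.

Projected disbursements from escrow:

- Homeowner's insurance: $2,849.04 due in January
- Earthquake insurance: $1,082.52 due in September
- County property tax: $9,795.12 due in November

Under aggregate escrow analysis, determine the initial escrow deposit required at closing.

$8,007.23

Cushion = 2 × $1,143.89 = $2,287.78
Trial balance (start $0, +$1,143.89 each month, − disbursements):
  Jul: +$1,143.89 → $1,143.89
  Aug: +$1,143.89 → $2,287.78
  Sep: +$1,143.89 − $1,082.52 → $2,349.15
  Oct: +$1,143.89 → $3,493.04
  Nov: +$1,143.89 − $9,795.12 → -$5,158.19
  Dec: +$1,143.89 → -$4,014.30
  Jan: +$1,143.89 − $2,849.04 → -$5,719.45
  Feb: +$1,143.89 → -$4,575.56
  Mar: +$1,143.89 → -$3,431.67
  Apr: +$1,143.89 → -$2,287.78
  May: +$1,143.89 → -$1,143.89
  Jun: +$1,143.89 → $0.00
Lowest trial balance = -$5,719.45 (Jan)
Initial deposit = cushion − low point = $2,287.78 − (-$5,719.45) = $8,007.23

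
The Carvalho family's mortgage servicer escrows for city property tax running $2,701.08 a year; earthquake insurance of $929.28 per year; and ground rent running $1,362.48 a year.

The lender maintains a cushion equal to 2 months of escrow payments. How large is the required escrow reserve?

$832.14

City property tax = $2,701.08
Earthquake insurance = $929.28
Ground rent = $1,362.48
Combined annual = $4,992.84
Base monthly escrow = $4,992.84 / 12 = $416.07
Cushion = 2 × $416.07 = $832.14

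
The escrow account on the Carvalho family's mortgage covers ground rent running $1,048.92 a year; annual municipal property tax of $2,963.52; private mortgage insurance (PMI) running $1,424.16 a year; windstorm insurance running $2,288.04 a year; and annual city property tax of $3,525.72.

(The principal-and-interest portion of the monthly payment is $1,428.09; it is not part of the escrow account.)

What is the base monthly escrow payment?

Ground rent = $1,048.92/yr
Municipal property tax = $2,963.52/yr
Private mortgage insurance (PMI) = $1,424.16/yr
Windstorm insurance = $2,288.04/yr
City property tax = $3,525.72/yr
Combined annual = $11,250.36
Base monthly escrow = $11,250.36 ÷ 12 = $937.53

$937.53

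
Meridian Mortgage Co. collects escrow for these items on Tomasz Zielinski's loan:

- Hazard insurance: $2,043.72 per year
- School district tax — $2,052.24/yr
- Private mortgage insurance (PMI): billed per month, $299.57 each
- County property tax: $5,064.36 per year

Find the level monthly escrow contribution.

$1,062.93

Hazard insurance: $2,043.72 per year
School district tax: $2,052.24 per year
Private mortgage insurance (PMI): $299.57 × 12 = $3,594.84 per year
County property tax: $5,064.36 per year
Annual escrow total = $12,755.16
Base monthly escrow = $12,755.16 / 12 = $1,062.93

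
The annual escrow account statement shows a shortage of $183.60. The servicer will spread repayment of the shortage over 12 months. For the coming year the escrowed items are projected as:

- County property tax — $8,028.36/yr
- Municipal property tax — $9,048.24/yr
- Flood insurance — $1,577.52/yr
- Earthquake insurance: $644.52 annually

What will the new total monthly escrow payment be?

County property tax = $8,028.36 annually
Municipal property tax = $9,048.24 annually
Flood insurance = $1,577.52 annually
Earthquake insurance = $644.52 annually
Total per year = $19,298.64
Monthly escrow = $19,298.64 ÷ 12 = $1,608.22
Shortage spread = $183.60 ÷ 12 = $15.30/mo
Adjusted monthly = $1,608.22 + $15.30 = $1,623.52

$1,623.52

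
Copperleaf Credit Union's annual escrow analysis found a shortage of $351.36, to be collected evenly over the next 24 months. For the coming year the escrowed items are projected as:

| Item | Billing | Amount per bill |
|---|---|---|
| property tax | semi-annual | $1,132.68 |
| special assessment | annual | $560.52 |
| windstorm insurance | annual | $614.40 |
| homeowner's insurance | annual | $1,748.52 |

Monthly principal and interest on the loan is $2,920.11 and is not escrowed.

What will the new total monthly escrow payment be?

Property tax = $1,132.68 × 2 = $2,265.36 per year
Special assessment = $560.52 per year
Windstorm insurance = $614.40 per year
Homeowner's insurance = $1,748.52 per year
Yearly total = $2,265.36 + $560.52 + $614.40 + $1,748.52 = $5,188.80
Base monthly escrow = $5,188.80 ÷ 12 = $432.40
Shortage per month = $351.36 ÷ 24 = $14.64
New monthly escrow = $432.40 + $14.64 = $447.04

$447.04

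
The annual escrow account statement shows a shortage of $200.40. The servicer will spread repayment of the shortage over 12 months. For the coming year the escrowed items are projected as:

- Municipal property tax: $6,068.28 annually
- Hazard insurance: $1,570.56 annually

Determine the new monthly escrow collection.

$653.27

Municipal property tax = $6,068.28/yr
Hazard insurance = $1,570.56/yr
Yearly total = $7,638.84
Monthly escrow = $7,638.84 / 12 = $636.57
Shortage per month = $200.40 / 12 = $16.70
New monthly escrow = $636.57 + $16.70 = $653.27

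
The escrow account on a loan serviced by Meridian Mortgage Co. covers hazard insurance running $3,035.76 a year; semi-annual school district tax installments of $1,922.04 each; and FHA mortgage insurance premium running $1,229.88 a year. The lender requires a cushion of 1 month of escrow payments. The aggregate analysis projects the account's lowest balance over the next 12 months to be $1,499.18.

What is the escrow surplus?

Hazard insurance — $3,035.76
School district tax — $1,922.04 × 2 = $3,844.08
FHA mortgage insurance premium — $1,229.88
Combined annual = $3,035.76 + $3,844.08 + $1,229.88 = $8,109.72
Monthly escrow = $8,109.72 / 12 = $675.81
Required reserve = 1 × $675.81 = $675.81
Surplus = $1,499.18 − $675.81 = $823.37

$823.37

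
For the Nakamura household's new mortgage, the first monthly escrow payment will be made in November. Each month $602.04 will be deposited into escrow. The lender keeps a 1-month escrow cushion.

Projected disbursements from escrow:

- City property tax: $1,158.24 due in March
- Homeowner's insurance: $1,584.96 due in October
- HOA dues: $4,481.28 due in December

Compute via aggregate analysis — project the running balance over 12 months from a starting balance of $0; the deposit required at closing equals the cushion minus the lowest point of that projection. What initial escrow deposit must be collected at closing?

$3,879.24

Cushion = 1 × $602.04 = $602.04
Trial balance (start $0, +$602.04 each month, − disbursements):
  Nov: +$602.04 → $602.04
  Dec: +$602.04 − $4,481.28 → -$3,277.20
  Jan: +$602.04 → -$2,675.16
  Feb: +$602.04 → -$2,073.12
  Mar: +$602.04 − $1,158.24 → -$2,629.32
  Apr: +$602.04 → -$2,027.28
  May: +$602.04 → -$1,425.24
  Jun: +$602.04 → -$823.20
  Jul: +$602.04 → -$221.16
  Aug: +$602.04 → $380.88
  Sep: +$602.04 → $982.92
  Oct: +$602.04 − $1,584.96 → $0.00
Lowest trial balance = -$3,277.20 (Dec)
Initial deposit = cushion − low point = $602.04 − (-$3,277.20) = $3,879.24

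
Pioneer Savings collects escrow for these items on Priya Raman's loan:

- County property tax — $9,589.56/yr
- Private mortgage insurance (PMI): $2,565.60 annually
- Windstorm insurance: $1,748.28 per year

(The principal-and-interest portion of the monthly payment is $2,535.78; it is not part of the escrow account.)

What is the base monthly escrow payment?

$1,158.62

County property tax: $9,589.56
Private mortgage insurance (PMI): $2,565.60
Windstorm insurance: $1,748.28
Annual escrow total = $13,903.44
Monthly escrow = $13,903.44 ÷ 12 = $1,158.62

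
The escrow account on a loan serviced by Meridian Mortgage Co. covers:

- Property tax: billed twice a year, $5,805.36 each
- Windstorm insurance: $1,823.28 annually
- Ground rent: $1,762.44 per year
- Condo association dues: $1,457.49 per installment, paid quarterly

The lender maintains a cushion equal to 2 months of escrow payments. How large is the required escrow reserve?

Property tax — $5,805.36 × 2 = $11,610.72 per year
Windstorm insurance — $1,823.28 per year
Ground rent — $1,762.44 per year
Condo association dues — $1,457.49 × 4 = $5,829.96 per year
Total annual escrow = $21,026.40
Monthly escrow = $21,026.40 / 12 = $1,752.20
Reserve = 2 × $1,752.20 = $3,504.40

$3,504.40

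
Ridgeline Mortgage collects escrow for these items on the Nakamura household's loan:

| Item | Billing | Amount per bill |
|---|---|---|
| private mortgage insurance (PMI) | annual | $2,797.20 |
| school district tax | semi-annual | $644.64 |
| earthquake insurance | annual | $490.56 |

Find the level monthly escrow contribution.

$381.42

Private mortgage insurance (PMI) — $2,797.20
School district tax — $644.64 × 2 = $1,289.28
Earthquake insurance — $490.56
Annual escrow total = $2,797.20 + $1,289.28 + $490.56 = $4,577.04
Monthly escrow = $4,577.04 ÷ 12 = $381.42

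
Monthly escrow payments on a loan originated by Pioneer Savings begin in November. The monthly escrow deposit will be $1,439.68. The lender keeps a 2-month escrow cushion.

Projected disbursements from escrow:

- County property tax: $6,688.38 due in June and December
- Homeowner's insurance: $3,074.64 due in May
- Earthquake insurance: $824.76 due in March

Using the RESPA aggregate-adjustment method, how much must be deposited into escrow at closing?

Cushion = 2 × $1,439.68 = $2,879.36
Trial balance (start $0, +$1,439.68 each month, − disbursements):
  Nov: +$1,439.68 → $1,439.68
  Dec: +$1,439.68 − $6,688.38 → -$3,809.02
  Jan: +$1,439.68 → -$2,369.34
  Feb: +$1,439.68 → -$929.66
  Mar: +$1,439.68 − $824.76 → -$314.74
  Apr: +$1,439.68 → $1,124.94
  May: +$1,439.68 − $3,074.64 → -$510.02
  Jun: +$1,439.68 − $6,688.38 → -$5,758.72
  Jul: +$1,439.68 → -$4,319.04
  Aug: +$1,439.68 → -$2,879.36
  Sep: +$1,439.68 → -$1,439.68
  Oct: +$1,439.68 → $0.00
Lowest trial balance = -$5,758.72 (Jun)
Initial deposit = cushion − low point = $2,879.36 − (-$5,758.72) = $8,638.08

$8,638.08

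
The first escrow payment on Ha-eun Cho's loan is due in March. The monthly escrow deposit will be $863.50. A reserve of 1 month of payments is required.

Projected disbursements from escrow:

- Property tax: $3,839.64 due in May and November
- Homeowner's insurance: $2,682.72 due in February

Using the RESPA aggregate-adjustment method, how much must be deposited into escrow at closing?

$2,112.64

Cushion = 1 × $863.50 = $863.50
Trial balance (start $0, +$863.50 each month, − disbursements):
  Mar: +$863.50 → $863.50
  Apr: +$863.50 → $1,727.00
  May: +$863.50 − $3,839.64 → -$1,249.14
  Jun: +$863.50 → -$385.64
  Jul: +$863.50 → $477.86
  Aug: +$863.50 → $1,341.36
  Sep: +$863.50 → $2,204.86
  Oct: +$863.50 → $3,068.36
  Nov: +$863.50 − $3,839.64 → $92.22
  Dec: +$863.50 → $955.72
  Jan: +$863.50 → $1,819.22
  Feb: +$863.50 − $2,682.72 → $0.00
Lowest trial balance = -$1,249.14 (May)
Initial deposit = cushion − low point = $863.50 − (-$1,249.14) = $2,112.64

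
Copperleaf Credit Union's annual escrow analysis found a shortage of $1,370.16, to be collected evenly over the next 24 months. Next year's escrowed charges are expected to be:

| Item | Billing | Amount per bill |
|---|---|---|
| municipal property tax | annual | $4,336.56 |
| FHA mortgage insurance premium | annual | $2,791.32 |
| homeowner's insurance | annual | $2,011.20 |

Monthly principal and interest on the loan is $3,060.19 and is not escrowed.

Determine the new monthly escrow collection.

$818.68

Municipal property tax = $4,336.56 annually
FHA mortgage insurance premium = $2,791.32 annually
Homeowner's insurance = $2,011.20 annually
Total annual escrow = $4,336.56 + $2,791.32 + $2,011.20 = $9,139.08
Base monthly escrow = $9,139.08 / 12 = $761.59
Shortage spread = $1,370.16 / 24 = $57.09/mo
Adjusted monthly = $761.59 + $57.09 = $818.68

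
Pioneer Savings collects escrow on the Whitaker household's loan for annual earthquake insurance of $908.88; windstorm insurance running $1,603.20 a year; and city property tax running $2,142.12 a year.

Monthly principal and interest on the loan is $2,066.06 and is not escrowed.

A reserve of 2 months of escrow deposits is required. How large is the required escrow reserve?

Earthquake insurance: $908.88 per year
Windstorm insurance: $1,603.20 per year
City property tax: $2,142.12 per year
Annual escrow total = $908.88 + $1,603.20 + $2,142.12 = $4,654.20
Monthly = $4,654.20 / 12 = $387.85
Required cushion = 2 × $387.85 = $775.70

$775.70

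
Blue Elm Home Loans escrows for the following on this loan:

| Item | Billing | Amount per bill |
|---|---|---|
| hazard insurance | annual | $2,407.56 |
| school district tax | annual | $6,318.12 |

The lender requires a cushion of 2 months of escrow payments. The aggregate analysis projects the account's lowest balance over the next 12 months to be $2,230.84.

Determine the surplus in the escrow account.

Hazard insurance = $2,407.56/yr
School district tax = $6,318.12/yr
Total annual escrow = $2,407.56 + $6,318.12 = $8,725.68
Base monthly escrow = $8,725.68 / 12 = $727.14
Required reserve = 2 × $727.14 = $1,454.28
Excess over cushion: $2,230.84 − $1,454.28 = $776.56

$776.56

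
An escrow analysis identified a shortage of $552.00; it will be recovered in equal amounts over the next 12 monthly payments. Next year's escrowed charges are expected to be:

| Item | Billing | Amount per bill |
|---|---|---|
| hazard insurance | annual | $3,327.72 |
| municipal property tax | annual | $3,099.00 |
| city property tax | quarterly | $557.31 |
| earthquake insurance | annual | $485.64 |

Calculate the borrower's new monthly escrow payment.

$807.80

Hazard insurance — $3,327.72 annually
Municipal property tax — $3,099.00 annually
City property tax — $557.31 × 4 = $2,229.24 annually
Earthquake insurance — $485.64 annually
Annual escrow total = $9,141.60
Monthly = $9,141.60 ÷ 12 = $761.80
Shortage per month = $552.00 ÷ 12 = $46.00
New monthly escrow = $761.80 + $46.00 = $807.80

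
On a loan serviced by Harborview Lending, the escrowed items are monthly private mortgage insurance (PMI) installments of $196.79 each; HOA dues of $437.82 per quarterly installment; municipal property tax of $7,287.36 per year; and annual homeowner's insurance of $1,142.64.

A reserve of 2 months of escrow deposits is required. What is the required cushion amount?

$2,090.46

Private mortgage insurance (PMI) = $196.79 × 12 = $2,361.48
HOA dues = $437.82 × 4 = $1,751.28
Municipal property tax = $7,287.36
Homeowner's insurance = $1,142.64
Total annual escrow = $12,542.76
Monthly escrow = $12,542.76 / 12 = $1,045.23
Reserve = 2 × $1,045.23 = $2,090.46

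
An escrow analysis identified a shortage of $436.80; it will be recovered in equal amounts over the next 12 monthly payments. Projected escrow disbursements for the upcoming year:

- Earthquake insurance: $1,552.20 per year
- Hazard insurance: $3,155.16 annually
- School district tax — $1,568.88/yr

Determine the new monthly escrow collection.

Earthquake insurance = $1,552.20 per year
Hazard insurance = $3,155.16 per year
School district tax = $1,568.88 per year
Combined annual = $1,552.20 + $3,155.16 + $1,568.88 = $6,276.24
Monthly = $6,276.24 / 12 = $523.02
Shortage spread = $436.80 ÷ 12 = $36.40/mo
New monthly escrow = $523.02 + $36.40 = $559.42

$559.42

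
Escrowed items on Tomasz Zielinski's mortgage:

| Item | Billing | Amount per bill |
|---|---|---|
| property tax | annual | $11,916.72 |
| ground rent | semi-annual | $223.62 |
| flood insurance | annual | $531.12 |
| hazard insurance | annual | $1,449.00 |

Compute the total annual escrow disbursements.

$14,344.08

Property tax = $11,916.72 per year
Ground rent = $223.62 × 2 = $447.24 per year
Flood insurance = $531.12 per year
Hazard insurance = $1,449.00 per year
Combined annual = $14,344.08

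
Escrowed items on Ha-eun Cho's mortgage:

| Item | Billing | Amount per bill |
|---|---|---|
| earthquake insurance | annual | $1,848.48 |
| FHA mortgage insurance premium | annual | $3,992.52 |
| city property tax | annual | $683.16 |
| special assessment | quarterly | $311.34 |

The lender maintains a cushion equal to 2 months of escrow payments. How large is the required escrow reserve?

Earthquake insurance: $1,848.48 annually
FHA mortgage insurance premium: $3,992.52 annually
City property tax: $683.16 annually
Special assessment: $311.34 × 4 = $1,245.36 annually
Combined annual = $1,848.48 + $3,992.52 + $683.16 + $1,245.36 = $7,769.52
Monthly escrow = $7,769.52 ÷ 12 = $647.46
Reserve = 2 × $647.46 = $1,294.92

$1,294.92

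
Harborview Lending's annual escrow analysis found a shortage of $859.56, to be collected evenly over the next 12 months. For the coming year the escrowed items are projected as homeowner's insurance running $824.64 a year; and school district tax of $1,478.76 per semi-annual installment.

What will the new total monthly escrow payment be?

$386.81

Homeowner's insurance = $824.64 annually
School district tax = $1,478.76 × 2 = $2,957.52 annually
Annual escrow total = $3,782.16
Monthly escrow = $3,782.16 ÷ 12 = $315.18
Monthly shortage recovery: $859.56 / 12 = $71.63
New monthly escrow = $315.18 + $71.63 = $386.81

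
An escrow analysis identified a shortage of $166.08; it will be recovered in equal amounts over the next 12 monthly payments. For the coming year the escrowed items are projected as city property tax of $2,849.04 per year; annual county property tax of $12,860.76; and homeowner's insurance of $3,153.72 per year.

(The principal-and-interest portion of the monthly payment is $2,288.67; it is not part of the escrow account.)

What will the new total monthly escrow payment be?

City property tax = $2,849.04
County property tax = $12,860.76
Homeowner's insurance = $3,153.72
Yearly total = $18,863.52
Base monthly escrow = $18,863.52 / 12 = $1,571.96
Shortage per month = $166.08 / 12 = $13.84
Adjusted monthly = $1,571.96 + $13.84 = $1,585.80

$1,585.80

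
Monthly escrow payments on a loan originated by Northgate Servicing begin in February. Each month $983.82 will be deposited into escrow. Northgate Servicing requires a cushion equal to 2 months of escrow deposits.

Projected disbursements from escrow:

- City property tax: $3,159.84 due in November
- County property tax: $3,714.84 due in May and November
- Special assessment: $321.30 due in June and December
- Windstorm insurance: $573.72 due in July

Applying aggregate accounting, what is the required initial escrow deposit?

$3,613.98

Cushion = 2 × $983.82 = $1,967.64
Trial balance (start $0, +$983.82 each month, − disbursements):
  Feb: +$983.82 → $983.82
  Mar: +$983.82 → $1,967.64
  Apr: +$983.82 → $2,951.46
  May: +$983.82 − $3,714.84 → $220.44
  Jun: +$983.82 − $321.30 → $882.96
  Jul: +$983.82 − $573.72 → $1,293.06
  Aug: +$983.82 → $2,276.88
  Sep: +$983.82 → $3,260.70
  Oct: +$983.82 → $4,244.52
  Nov: +$983.82 − $6,874.68 → -$1,646.34
  Dec: +$983.82 − $321.30 → -$983.82
  Jan: +$983.82 → $0.00
Lowest trial balance = -$1,646.34 (Nov)
Initial deposit = cushion − low point = $1,967.64 − (-$1,646.34) = $3,613.98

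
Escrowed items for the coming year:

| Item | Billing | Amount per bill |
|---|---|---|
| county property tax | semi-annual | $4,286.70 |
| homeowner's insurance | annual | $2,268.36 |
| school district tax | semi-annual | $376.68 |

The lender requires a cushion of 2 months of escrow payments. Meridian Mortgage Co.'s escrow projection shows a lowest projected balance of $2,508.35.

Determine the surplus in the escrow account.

County property tax = $4,286.70 × 2 = $8,573.40/yr
Homeowner's insurance = $2,268.36/yr
School district tax = $376.68 × 2 = $753.36/yr
Total annual escrow = $8,573.40 + $2,268.36 + $753.36 = $11,595.12
Per month = $11,595.12 / 12 = $966.26
Cushion = 2 × $966.26 = $1,932.52
Excess over cushion: $2,508.35 − $1,932.52 = $575.83

$575.83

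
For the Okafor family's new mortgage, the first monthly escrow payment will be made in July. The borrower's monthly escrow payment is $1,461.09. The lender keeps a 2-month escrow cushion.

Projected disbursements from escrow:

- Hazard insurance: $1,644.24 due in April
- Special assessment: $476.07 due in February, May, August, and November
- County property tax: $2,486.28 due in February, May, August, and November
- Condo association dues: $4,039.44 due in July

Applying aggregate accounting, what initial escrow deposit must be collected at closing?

$7,001.79

Cushion = 2 × $1,461.09 = $2,922.18
Trial balance (start $0, +$1,461.09 each month, − disbursements):
  Jul: +$1,461.09 − $4,039.44 → -$2,578.35
  Aug: +$1,461.09 − $2,962.35 → -$4,079.61
  Sep: +$1,461.09 → -$2,618.52
  Oct: +$1,461.09 → -$1,157.43
  Nov: +$1,461.09 − $2,962.35 → -$2,658.69
  Dec: +$1,461.09 → -$1,197.60
  Jan: +$1,461.09 → $263.49
  Feb: +$1,461.09 − $2,962.35 → -$1,237.77
  Mar: +$1,461.09 → $223.32
  Apr: +$1,461.09 − $1,644.24 → $40.17
  May: +$1,461.09 − $2,962.35 → -$1,461.09
  Jun: +$1,461.09 → $0.00
Lowest trial balance = -$4,079.61 (Aug)
Initial deposit = cushion − low point = $2,922.18 − (-$4,079.61) = $7,001.79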